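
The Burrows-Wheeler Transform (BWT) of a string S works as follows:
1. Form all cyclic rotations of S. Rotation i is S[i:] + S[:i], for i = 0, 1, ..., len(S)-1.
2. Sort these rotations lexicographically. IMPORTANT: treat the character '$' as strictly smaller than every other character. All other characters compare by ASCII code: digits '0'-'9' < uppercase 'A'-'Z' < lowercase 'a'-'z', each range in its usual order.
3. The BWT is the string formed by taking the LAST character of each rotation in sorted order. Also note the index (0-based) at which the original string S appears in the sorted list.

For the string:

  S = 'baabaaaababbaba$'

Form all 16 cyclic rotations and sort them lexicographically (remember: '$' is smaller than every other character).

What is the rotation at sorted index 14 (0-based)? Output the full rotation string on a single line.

All 16 rotations (rotation i = S[i:]+S[:i]):
  rot[0] = baabaaaababbaba$
  rot[1] = aabaaaababbaba$b
  rot[2] = abaaaababbaba$ba
  rot[3] = baaaababbaba$baa
  rot[4] = aaaababbaba$baab
  rot[5] = aaababbaba$baaba
  rot[6] = aababbaba$baabaa
  rot[7] = ababbaba$baabaaa
  rot[8] = babbaba$baabaaaa
  rot[9] = abbaba$baabaaaab
  rot[10] = bbaba$baabaaaaba
  rot[11] = baba$baabaaaabab
  rot[12] = aba$baabaaaababb
  rot[13] = ba$baabaaaababba
  rot[14] = a$baabaaaababbab
  rot[15] = $baabaaaababbaba
Sorted (with $ < everything):
  sorted[0] = $baabaaaababbaba
  sorted[1] = a$baabaaaababbab
  sorted[2] = aaaababbaba$baab
  sorted[3] = aaababbaba$baaba
  sorted[4] = aabaaaababbaba$b
  sorted[5] = aababbaba$baabaa
  sorted[6] = aba$baabaaaababb
  sorted[7] = abaaaababbaba$ba
  sorted[8] = ababbaba$baabaaa
  sorted[9] = abbaba$baabaaaab
  sorted[10] = ba$baabaaaababba
  sorted[11] = baaaababbaba$baa
  sorted[12] = baabaaaababbaba$
  sorted[13] = baba$baabaaaabab
  sorted[14] = babbaba$baabaaaa
  sorted[15] = bbaba$baabaaaaba
sorted[14] = babbaba$baabaaaa

Answer: babbaba$baabaaaa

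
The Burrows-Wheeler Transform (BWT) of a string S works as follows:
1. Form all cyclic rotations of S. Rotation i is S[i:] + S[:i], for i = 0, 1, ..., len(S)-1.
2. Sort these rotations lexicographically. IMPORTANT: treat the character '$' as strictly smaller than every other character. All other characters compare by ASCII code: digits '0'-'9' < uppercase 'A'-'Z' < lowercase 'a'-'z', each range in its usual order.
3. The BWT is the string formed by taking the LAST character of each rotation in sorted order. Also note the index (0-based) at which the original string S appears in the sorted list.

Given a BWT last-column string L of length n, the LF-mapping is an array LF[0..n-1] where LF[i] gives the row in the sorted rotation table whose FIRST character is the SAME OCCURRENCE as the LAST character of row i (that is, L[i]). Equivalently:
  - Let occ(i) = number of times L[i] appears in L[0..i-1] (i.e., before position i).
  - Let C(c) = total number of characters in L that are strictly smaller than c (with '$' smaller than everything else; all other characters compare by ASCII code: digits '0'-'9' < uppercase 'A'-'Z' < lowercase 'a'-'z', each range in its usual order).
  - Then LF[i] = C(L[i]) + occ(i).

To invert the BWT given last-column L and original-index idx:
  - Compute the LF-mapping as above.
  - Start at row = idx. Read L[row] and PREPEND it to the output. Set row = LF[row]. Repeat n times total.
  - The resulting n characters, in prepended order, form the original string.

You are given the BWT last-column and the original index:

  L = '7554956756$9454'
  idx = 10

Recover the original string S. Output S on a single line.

Answer: 66554755954497$

Derivation:
LF mapping: 11 4 5 1 13 6 9 12 7 10 0 14 2 8 3
Walk LF starting at row 10, prepending L[row]:
  step 1: row=10, L[10]='$', prepend. Next row=LF[10]=0
  step 2: row=0, L[0]='7', prepend. Next row=LF[0]=11
  step 3: row=11, L[11]='9', prepend. Next row=LF[11]=14
  step 4: row=14, L[14]='4', prepend. Next row=LF[14]=3
  step 5: row=3, L[3]='4', prepend. Next row=LF[3]=1
  step 6: row=1, L[1]='5', prepend. Next row=LF[1]=4
  step 7: row=4, L[4]='9', prepend. Next row=LF[4]=13
  step 8: row=13, L[13]='5', prepend. Next row=LF[13]=8
  step 9: row=8, L[8]='5', prepend. Next row=LF[8]=7
  step 10: row=7, L[7]='7', prepend. Next row=LF[7]=12
  step 11: row=12, L[12]='4', prepend. Next row=LF[12]=2
  step 12: row=2, L[2]='5', prepend. Next row=LF[2]=5
  step 13: row=5, L[5]='5', prepend. Next row=LF[5]=6
  step 14: row=6, L[6]='6', prepend. Next row=LF[6]=9
  step 15: row=9, L[9]='6', prepend. Next row=LF[9]=10
Reversed output: 66554755954497$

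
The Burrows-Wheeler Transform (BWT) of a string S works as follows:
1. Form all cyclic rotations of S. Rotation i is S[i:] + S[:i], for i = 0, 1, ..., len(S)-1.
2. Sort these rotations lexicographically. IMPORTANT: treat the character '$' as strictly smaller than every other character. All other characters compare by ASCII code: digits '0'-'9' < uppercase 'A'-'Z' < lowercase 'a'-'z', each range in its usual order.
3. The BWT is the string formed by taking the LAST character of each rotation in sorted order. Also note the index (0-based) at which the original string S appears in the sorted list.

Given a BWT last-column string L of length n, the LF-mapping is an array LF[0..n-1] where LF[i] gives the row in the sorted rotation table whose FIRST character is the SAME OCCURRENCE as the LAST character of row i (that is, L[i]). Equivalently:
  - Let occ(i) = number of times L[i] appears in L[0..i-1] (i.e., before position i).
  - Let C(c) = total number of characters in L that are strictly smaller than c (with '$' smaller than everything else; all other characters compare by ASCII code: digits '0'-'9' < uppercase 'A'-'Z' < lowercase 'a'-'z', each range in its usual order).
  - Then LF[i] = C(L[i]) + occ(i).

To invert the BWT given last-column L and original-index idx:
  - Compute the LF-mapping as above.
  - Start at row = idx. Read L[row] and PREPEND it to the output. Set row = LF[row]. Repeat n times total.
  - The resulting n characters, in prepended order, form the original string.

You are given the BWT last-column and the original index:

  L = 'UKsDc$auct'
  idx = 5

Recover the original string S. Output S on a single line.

Answer: cactusKDU$

Derivation:
LF mapping: 3 2 7 1 5 0 4 9 6 8
Walk LF starting at row 5, prepending L[row]:
  step 1: row=5, L[5]='$', prepend. Next row=LF[5]=0
  step 2: row=0, L[0]='U', prepend. Next row=LF[0]=3
  step 3: row=3, L[3]='D', prepend. Next row=LF[3]=1
  step 4: row=1, L[1]='K', prepend. Next row=LF[1]=2
  step 5: row=2, L[2]='s', prepend. Next row=LF[2]=7
  step 6: row=7, L[7]='u', prepend. Next row=LF[7]=9
  step 7: row=9, L[9]='t', prepend. Next row=LF[9]=8
  step 8: row=8, L[8]='c', prepend. Next row=LF[8]=6
  step 9: row=6, L[6]='a', prepend. Next row=LF[6]=4
  step 10: row=4, L[4]='c', prepend. Next row=LF[4]=5
Reversed output: cactusKDU$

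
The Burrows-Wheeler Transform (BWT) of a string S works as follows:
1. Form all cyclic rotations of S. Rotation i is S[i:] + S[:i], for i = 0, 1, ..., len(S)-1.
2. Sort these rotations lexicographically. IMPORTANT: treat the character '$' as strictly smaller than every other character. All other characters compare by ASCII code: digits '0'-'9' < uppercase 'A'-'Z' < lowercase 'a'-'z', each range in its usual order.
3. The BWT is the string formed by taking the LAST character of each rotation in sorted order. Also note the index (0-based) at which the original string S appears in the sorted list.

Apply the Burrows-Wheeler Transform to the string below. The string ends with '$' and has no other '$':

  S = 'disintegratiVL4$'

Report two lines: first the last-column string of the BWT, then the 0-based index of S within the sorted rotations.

All 16 rotations (rotation i = S[i:]+S[:i]):
  rot[0] = disintegratiVL4$
  rot[1] = isintegratiVL4$d
  rot[2] = sintegratiVL4$di
  rot[3] = integratiVL4$dis
  rot[4] = ntegratiVL4$disi
  rot[5] = tegratiVL4$disin
  rot[6] = egratiVL4$disint
  rot[7] = gratiVL4$disinte
  rot[8] = ratiVL4$disinteg
  rot[9] = atiVL4$disintegr
  rot[10] = tiVL4$disintegra
  rot[11] = iVL4$disintegrat
  rot[12] = VL4$disintegrati
  rot[13] = L4$disintegratiV
  rot[14] = 4$disintegratiVL
  rot[15] = $disintegratiVL4
Sorted (with $ < everything):
  sorted[0] = $disintegratiVL4  (last char: '4')
  sorted[1] = 4$disintegratiVL  (last char: 'L')
  sorted[2] = L4$disintegratiV  (last char: 'V')
  sorted[3] = VL4$disintegrati  (last char: 'i')
  sorted[4] = atiVL4$disintegr  (last char: 'r')
  sorted[5] = disintegratiVL4$  (last char: '$')
  sorted[6] = egratiVL4$disint  (last char: 't')
  sorted[7] = gratiVL4$disinte  (last char: 'e')
  sorted[8] = iVL4$disintegrat  (last char: 't')
  sorted[9] = integratiVL4$dis  (last char: 's')
  sorted[10] = isintegratiVL4$d  (last char: 'd')
  sorted[11] = ntegratiVL4$disi  (last char: 'i')
  sorted[12] = ratiVL4$disinteg  (last char: 'g')
  sorted[13] = sintegratiVL4$di  (last char: 'i')
  sorted[14] = tegratiVL4$disin  (last char: 'n')
  sorted[15] = tiVL4$disintegra  (last char: 'a')
Last column: 4LVir$tetsdigina
Original string S is at sorted index 5

Answer: 4LVir$tetsdigina
5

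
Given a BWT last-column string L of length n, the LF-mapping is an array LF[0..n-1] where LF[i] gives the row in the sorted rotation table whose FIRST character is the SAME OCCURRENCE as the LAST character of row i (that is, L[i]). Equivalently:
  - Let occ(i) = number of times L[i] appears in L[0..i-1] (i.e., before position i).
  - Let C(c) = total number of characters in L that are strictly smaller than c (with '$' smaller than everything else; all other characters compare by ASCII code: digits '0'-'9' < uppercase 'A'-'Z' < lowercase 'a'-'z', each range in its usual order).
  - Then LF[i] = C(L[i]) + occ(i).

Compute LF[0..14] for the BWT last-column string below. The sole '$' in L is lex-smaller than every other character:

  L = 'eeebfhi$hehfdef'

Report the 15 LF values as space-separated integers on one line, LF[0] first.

Answer: 3 4 5 1 8 11 14 0 12 6 13 9 2 7 10

Derivation:
Char counts: '$':1, 'b':1, 'd':1, 'e':5, 'f':3, 'h':3, 'i':1
C (first-col start): C('$')=0, C('b')=1, C('d')=2, C('e')=3, C('f')=8, C('h')=11, C('i')=14
L[0]='e': occ=0, LF[0]=C('e')+0=3+0=3
L[1]='e': occ=1, LF[1]=C('e')+1=3+1=4
L[2]='e': occ=2, LF[2]=C('e')+2=3+2=5
L[3]='b': occ=0, LF[3]=C('b')+0=1+0=1
L[4]='f': occ=0, LF[4]=C('f')+0=8+0=8
L[5]='h': occ=0, LF[5]=C('h')+0=11+0=11
L[6]='i': occ=0, LF[6]=C('i')+0=14+0=14
L[7]='$': occ=0, LF[7]=C('$')+0=0+0=0
L[8]='h': occ=1, LF[8]=C('h')+1=11+1=12
L[9]='e': occ=3, LF[9]=C('e')+3=3+3=6
L[10]='h': occ=2, LF[10]=C('h')+2=11+2=13
L[11]='f': occ=1, LF[11]=C('f')+1=8+1=9
L[12]='d': occ=0, LF[12]=C('d')+0=2+0=2
L[13]='e': occ=4, LF[13]=C('e')+4=3+4=7
L[14]='f': occ=2, LF[14]=C('f')+2=8+2=10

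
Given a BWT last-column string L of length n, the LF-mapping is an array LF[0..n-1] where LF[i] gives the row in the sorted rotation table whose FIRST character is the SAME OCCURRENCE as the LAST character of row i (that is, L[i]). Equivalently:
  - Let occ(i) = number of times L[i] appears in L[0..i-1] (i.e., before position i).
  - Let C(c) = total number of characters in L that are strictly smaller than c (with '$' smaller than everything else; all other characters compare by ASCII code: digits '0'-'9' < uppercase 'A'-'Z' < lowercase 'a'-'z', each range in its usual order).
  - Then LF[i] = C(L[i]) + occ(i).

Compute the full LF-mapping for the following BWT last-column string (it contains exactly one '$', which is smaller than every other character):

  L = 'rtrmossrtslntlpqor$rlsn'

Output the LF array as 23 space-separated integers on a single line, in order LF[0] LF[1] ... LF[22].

Answer: 11 20 12 4 7 16 17 13 21 18 1 5 22 2 9 10 8 14 0 15 3 19 6

Derivation:
Char counts: '$':1, 'l':3, 'm':1, 'n':2, 'o':2, 'p':1, 'q':1, 'r':5, 's':4, 't':3
C (first-col start): C('$')=0, C('l')=1, C('m')=4, C('n')=5, C('o')=7, C('p')=9, C('q')=10, C('r')=11, C('s')=16, C('t')=20
L[0]='r': occ=0, LF[0]=C('r')+0=11+0=11
L[1]='t': occ=0, LF[1]=C('t')+0=20+0=20
L[2]='r': occ=1, LF[2]=C('r')+1=11+1=12
L[3]='m': occ=0, LF[3]=C('m')+0=4+0=4
L[4]='o': occ=0, LF[4]=C('o')+0=7+0=7
L[5]='s': occ=0, LF[5]=C('s')+0=16+0=16
L[6]='s': occ=1, LF[6]=C('s')+1=16+1=17
L[7]='r': occ=2, LF[7]=C('r')+2=11+2=13
L[8]='t': occ=1, LF[8]=C('t')+1=20+1=21
L[9]='s': occ=2, LF[9]=C('s')+2=16+2=18
L[10]='l': occ=0, LF[10]=C('l')+0=1+0=1
L[11]='n': occ=0, LF[11]=C('n')+0=5+0=5
L[12]='t': occ=2, LF[12]=C('t')+2=20+2=22
L[13]='l': occ=1, LF[13]=C('l')+1=1+1=2
L[14]='p': occ=0, LF[14]=C('p')+0=9+0=9
L[15]='q': occ=0, LF[15]=C('q')+0=10+0=10
L[16]='o': occ=1, LF[16]=C('o')+1=7+1=8
L[17]='r': occ=3, LF[17]=C('r')+3=11+3=14
L[18]='$': occ=0, LF[18]=C('$')+0=0+0=0
L[19]='r': occ=4, LF[19]=C('r')+4=11+4=15
L[20]='l': occ=2, LF[20]=C('l')+2=1+2=3
L[21]='s': occ=3, LF[21]=C('s')+3=16+3=19
L[22]='n': occ=1, LF[22]=C('n')+1=5+1=6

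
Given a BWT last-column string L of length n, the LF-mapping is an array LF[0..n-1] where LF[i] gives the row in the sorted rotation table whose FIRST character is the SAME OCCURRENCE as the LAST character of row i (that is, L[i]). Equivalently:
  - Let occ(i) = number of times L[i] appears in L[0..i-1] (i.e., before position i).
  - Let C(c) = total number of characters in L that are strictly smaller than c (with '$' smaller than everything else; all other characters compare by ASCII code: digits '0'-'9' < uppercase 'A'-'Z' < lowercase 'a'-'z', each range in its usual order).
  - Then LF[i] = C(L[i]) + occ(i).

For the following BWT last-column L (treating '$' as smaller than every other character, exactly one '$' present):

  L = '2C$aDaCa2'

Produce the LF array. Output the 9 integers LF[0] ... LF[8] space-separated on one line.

Char counts: '$':1, '2':2, 'C':2, 'D':1, 'a':3
C (first-col start): C('$')=0, C('2')=1, C('C')=3, C('D')=5, C('a')=6
L[0]='2': occ=0, LF[0]=C('2')+0=1+0=1
L[1]='C': occ=0, LF[1]=C('C')+0=3+0=3
L[2]='$': occ=0, LF[2]=C('$')+0=0+0=0
L[3]='a': occ=0, LF[3]=C('a')+0=6+0=6
L[4]='D': occ=0, LF[4]=C('D')+0=5+0=5
L[5]='a': occ=1, LF[5]=C('a')+1=6+1=7
L[6]='C': occ=1, LF[6]=C('C')+1=3+1=4
L[7]='a': occ=2, LF[7]=C('a')+2=6+2=8
L[8]='2': occ=1, LF[8]=C('2')+1=1+1=2

Answer: 1 3 0 6 5 7 4 8 2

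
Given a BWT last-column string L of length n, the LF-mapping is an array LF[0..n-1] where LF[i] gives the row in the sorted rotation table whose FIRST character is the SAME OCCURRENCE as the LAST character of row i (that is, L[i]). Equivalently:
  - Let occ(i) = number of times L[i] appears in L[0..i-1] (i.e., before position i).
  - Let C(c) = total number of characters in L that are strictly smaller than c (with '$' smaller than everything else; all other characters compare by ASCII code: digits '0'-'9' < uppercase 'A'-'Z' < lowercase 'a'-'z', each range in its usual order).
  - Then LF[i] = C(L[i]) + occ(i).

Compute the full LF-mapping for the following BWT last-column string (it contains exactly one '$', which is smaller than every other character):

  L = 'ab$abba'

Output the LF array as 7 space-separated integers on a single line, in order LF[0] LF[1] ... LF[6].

Answer: 1 4 0 2 5 6 3

Derivation:
Char counts: '$':1, 'a':3, 'b':3
C (first-col start): C('$')=0, C('a')=1, C('b')=4
L[0]='a': occ=0, LF[0]=C('a')+0=1+0=1
L[1]='b': occ=0, LF[1]=C('b')+0=4+0=4
L[2]='$': occ=0, LF[2]=C('$')+0=0+0=0
L[3]='a': occ=1, LF[3]=C('a')+1=1+1=2
L[4]='b': occ=1, LF[4]=C('b')+1=4+1=5
L[5]='b': occ=2, LF[5]=C('b')+2=4+2=6
L[6]='a': occ=2, LF[6]=C('a')+2=1+2=3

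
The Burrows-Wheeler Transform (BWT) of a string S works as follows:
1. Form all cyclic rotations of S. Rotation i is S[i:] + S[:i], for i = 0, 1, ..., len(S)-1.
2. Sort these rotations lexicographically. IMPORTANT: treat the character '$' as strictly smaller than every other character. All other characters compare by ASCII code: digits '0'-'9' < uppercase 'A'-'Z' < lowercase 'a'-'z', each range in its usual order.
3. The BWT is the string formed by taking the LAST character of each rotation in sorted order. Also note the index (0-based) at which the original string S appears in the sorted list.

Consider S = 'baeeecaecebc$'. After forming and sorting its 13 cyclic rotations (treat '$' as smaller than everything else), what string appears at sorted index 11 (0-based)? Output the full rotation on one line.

All 13 rotations (rotation i = S[i:]+S[:i]):
  rot[0] = baeeecaecebc$
  rot[1] = aeeecaecebc$b
  rot[2] = eeecaecebc$ba
  rot[3] = eecaecebc$bae
  rot[4] = ecaecebc$baee
  rot[5] = caecebc$baeee
  rot[6] = aecebc$baeeec
  rot[7] = ecebc$baeeeca
  rot[8] = cebc$baeeecae
  rot[9] = ebc$baeeecaec
  rot[10] = bc$baeeecaece
  rot[11] = c$baeeecaeceb
  rot[12] = $baeeecaecebc
Sorted (with $ < everything):
  sorted[0] = $baeeecaecebc
  sorted[1] = aecebc$baeeec
  sorted[2] = aeeecaecebc$b
  sorted[3] = baeeecaecebc$
  sorted[4] = bc$baeeecaece
  sorted[5] = c$baeeecaeceb
  sorted[6] = caecebc$baeee
  sorted[7] = cebc$baeeecae
  sorted[8] = ebc$baeeecaec
  sorted[9] = ecaecebc$baee
  sorted[10] = ecebc$baeeeca
  sorted[11] = eecaecebc$bae
  sorted[12] = eeecaecebc$ba
sorted[11] = eecaecebc$bae

Answer: eecaecebc$bae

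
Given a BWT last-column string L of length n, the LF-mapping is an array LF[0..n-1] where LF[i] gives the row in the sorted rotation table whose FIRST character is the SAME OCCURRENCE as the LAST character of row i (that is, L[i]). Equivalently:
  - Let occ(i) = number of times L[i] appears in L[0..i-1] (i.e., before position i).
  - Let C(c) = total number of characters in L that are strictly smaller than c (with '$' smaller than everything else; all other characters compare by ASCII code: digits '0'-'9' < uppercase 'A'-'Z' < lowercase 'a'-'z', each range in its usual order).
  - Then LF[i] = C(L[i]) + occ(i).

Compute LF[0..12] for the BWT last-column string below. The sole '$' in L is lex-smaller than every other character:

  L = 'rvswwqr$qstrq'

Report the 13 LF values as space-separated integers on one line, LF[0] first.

Answer: 4 10 7 11 12 1 5 0 2 8 9 6 3

Derivation:
Char counts: '$':1, 'q':3, 'r':3, 's':2, 't':1, 'v':1, 'w':2
C (first-col start): C('$')=0, C('q')=1, C('r')=4, C('s')=7, C('t')=9, C('v')=10, C('w')=11
L[0]='r': occ=0, LF[0]=C('r')+0=4+0=4
L[1]='v': occ=0, LF[1]=C('v')+0=10+0=10
L[2]='s': occ=0, LF[2]=C('s')+0=7+0=7
L[3]='w': occ=0, LF[3]=C('w')+0=11+0=11
L[4]='w': occ=1, LF[4]=C('w')+1=11+1=12
L[5]='q': occ=0, LF[5]=C('q')+0=1+0=1
L[6]='r': occ=1, LF[6]=C('r')+1=4+1=5
L[7]='$': occ=0, LF[7]=C('$')+0=0+0=0
L[8]='q': occ=1, LF[8]=C('q')+1=1+1=2
L[9]='s': occ=1, LF[9]=C('s')+1=7+1=8
L[10]='t': occ=0, LF[10]=C('t')+0=9+0=9
L[11]='r': occ=2, LF[11]=C('r')+2=4+2=6
L[12]='q': occ=2, LF[12]=C('q')+2=1+2=3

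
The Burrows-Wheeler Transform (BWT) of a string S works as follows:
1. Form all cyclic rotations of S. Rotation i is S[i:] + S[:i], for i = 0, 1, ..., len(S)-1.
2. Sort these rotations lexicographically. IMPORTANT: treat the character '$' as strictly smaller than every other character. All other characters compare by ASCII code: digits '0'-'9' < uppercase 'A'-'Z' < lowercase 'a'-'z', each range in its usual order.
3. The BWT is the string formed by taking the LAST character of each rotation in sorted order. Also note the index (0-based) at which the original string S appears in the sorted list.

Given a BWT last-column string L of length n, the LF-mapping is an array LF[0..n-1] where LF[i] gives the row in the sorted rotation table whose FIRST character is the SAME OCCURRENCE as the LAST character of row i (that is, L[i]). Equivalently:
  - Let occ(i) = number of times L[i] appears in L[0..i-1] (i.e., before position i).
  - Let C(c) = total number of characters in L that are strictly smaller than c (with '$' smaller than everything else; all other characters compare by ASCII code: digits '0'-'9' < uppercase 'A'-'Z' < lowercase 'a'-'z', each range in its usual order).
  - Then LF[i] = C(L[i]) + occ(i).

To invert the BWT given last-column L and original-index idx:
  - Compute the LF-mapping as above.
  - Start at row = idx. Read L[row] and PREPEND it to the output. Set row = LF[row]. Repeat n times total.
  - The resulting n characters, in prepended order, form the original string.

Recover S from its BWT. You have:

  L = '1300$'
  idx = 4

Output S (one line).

Answer: 3001$

Derivation:
LF mapping: 3 4 1 2 0
Walk LF starting at row 4, prepending L[row]:
  step 1: row=4, L[4]='$', prepend. Next row=LF[4]=0
  step 2: row=0, L[0]='1', prepend. Next row=LF[0]=3
  step 3: row=3, L[3]='0', prepend. Next row=LF[3]=2
  step 4: row=2, L[2]='0', prepend. Next row=LF[2]=1
  step 5: row=1, L[1]='3', prepend. Next row=LF[1]=4
Reversed output: 3001$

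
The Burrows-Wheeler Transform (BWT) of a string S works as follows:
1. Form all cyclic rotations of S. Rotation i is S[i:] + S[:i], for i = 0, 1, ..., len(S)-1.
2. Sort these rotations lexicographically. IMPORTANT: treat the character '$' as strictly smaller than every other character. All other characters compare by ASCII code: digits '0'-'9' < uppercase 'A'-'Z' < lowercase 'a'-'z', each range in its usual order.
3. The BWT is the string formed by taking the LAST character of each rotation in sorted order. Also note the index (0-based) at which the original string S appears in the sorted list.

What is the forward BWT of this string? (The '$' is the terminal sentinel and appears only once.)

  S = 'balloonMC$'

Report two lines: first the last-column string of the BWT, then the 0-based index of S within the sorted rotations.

All 10 rotations (rotation i = S[i:]+S[:i]):
  rot[0] = balloonMC$
  rot[1] = alloonMC$b
  rot[2] = lloonMC$ba
  rot[3] = loonMC$bal
  rot[4] = oonMC$ball
  rot[5] = onMC$ballo
  rot[6] = nMC$balloo
  rot[7] = MC$balloon
  rot[8] = C$balloonM
  rot[9] = $balloonMC
Sorted (with $ < everything):
  sorted[0] = $balloonMC  (last char: 'C')
  sorted[1] = C$balloonM  (last char: 'M')
  sorted[2] = MC$balloon  (last char: 'n')
  sorted[3] = alloonMC$b  (last char: 'b')
  sorted[4] = balloonMC$  (last char: '$')
  sorted[5] = lloonMC$ba  (last char: 'a')
  sorted[6] = loonMC$bal  (last char: 'l')
  sorted[7] = nMC$balloo  (last char: 'o')
  sorted[8] = onMC$ballo  (last char: 'o')
  sorted[9] = oonMC$ball  (last char: 'l')
Last column: CMnb$alool
Original string S is at sorted index 4

Answer: CMnb$alool
4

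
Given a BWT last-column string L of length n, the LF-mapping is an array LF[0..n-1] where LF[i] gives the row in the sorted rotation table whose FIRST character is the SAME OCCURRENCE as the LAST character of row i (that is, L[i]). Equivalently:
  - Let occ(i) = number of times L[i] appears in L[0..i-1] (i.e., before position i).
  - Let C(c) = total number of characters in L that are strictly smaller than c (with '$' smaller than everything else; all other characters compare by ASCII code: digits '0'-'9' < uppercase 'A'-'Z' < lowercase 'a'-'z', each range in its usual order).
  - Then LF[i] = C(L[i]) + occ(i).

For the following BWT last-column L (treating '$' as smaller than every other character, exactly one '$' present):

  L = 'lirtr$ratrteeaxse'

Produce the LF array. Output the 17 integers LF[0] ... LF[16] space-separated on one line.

Char counts: '$':1, 'a':2, 'e':3, 'i':1, 'l':1, 'r':4, 's':1, 't':3, 'x':1
C (first-col start): C('$')=0, C('a')=1, C('e')=3, C('i')=6, C('l')=7, C('r')=8, C('s')=12, C('t')=13, C('x')=16
L[0]='l': occ=0, LF[0]=C('l')+0=7+0=7
L[1]='i': occ=0, LF[1]=C('i')+0=6+0=6
L[2]='r': occ=0, LF[2]=C('r')+0=8+0=8
L[3]='t': occ=0, LF[3]=C('t')+0=13+0=13
L[4]='r': occ=1, LF[4]=C('r')+1=8+1=9
L[5]='$': occ=0, LF[5]=C('$')+0=0+0=0
L[6]='r': occ=2, LF[6]=C('r')+2=8+2=10
L[7]='a': occ=0, LF[7]=C('a')+0=1+0=1
L[8]='t': occ=1, LF[8]=C('t')+1=13+1=14
L[9]='r': occ=3, LF[9]=C('r')+3=8+3=11
L[10]='t': occ=2, LF[10]=C('t')+2=13+2=15
L[11]='e': occ=0, LF[11]=C('e')+0=3+0=3
L[12]='e': occ=1, LF[12]=C('e')+1=3+1=4
L[13]='a': occ=1, LF[13]=C('a')+1=1+1=2
L[14]='x': occ=0, LF[14]=C('x')+0=16+0=16
L[15]='s': occ=0, LF[15]=C('s')+0=12+0=12
L[16]='e': occ=2, LF[16]=C('e')+2=3+2=5

Answer: 7 6 8 13 9 0 10 1 14 11 15 3 4 2 16 12 5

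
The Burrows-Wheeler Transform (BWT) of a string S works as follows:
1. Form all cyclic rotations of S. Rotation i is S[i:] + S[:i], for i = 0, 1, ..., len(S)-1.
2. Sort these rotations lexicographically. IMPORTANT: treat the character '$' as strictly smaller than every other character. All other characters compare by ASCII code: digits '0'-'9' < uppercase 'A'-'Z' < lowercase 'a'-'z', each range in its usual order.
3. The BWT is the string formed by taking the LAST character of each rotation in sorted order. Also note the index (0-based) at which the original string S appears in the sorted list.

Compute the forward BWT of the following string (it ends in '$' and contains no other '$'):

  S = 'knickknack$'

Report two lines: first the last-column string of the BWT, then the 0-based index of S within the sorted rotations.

Answer: knaincck$kk
8

Derivation:
All 11 rotations (rotation i = S[i:]+S[:i]):
  rot[0] = knickknack$
  rot[1] = nickknack$k
  rot[2] = ickknack$kn
  rot[3] = ckknack$kni
  rot[4] = kknack$knic
  rot[5] = knack$knick
  rot[6] = nack$knickk
  rot[7] = ack$knickkn
  rot[8] = ck$knickkna
  rot[9] = k$knickknac
  rot[10] = $knickknack
Sorted (with $ < everything):
  sorted[0] = $knickknack  (last char: 'k')
  sorted[1] = ack$knickkn  (last char: 'n')
  sorted[2] = ck$knickkna  (last char: 'a')
  sorted[3] = ckknack$kni  (last char: 'i')
  sorted[4] = ickknack$kn  (last char: 'n')
  sorted[5] = k$knickknac  (last char: 'c')
  sorted[6] = kknack$knic  (last char: 'c')
  sorted[7] = knack$knick  (last char: 'k')
  sorted[8] = knickknack$  (last char: '$')
  sorted[9] = nack$knickk  (last char: 'k')
  sorted[10] = nickknack$k  (last char: 'k')
Last column: knaincck$kk
Original string S is at sorted index 8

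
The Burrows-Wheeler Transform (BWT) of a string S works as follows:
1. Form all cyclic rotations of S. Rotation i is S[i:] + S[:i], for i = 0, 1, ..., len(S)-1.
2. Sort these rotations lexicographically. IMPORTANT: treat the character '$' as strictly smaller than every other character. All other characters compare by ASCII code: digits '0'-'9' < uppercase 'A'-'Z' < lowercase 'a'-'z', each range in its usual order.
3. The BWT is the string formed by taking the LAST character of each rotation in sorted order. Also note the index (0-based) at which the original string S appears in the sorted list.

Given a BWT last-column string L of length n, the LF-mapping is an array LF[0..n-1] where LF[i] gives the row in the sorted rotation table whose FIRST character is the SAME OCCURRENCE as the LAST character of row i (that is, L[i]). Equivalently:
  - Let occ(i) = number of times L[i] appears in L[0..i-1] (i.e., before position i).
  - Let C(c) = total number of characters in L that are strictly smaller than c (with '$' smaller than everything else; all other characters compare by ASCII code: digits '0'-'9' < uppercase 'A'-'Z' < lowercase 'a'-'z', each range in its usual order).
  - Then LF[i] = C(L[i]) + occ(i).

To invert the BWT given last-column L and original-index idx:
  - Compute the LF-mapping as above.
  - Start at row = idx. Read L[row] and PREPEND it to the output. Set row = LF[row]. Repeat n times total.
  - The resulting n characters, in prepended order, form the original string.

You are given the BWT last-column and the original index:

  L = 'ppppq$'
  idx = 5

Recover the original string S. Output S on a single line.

Answer: qpppp$

Derivation:
LF mapping: 1 2 3 4 5 0
Walk LF starting at row 5, prepending L[row]:
  step 1: row=5, L[5]='$', prepend. Next row=LF[5]=0
  step 2: row=0, L[0]='p', prepend. Next row=LF[0]=1
  step 3: row=1, L[1]='p', prepend. Next row=LF[1]=2
  step 4: row=2, L[2]='p', prepend. Next row=LF[2]=3
  step 5: row=3, L[3]='p', prepend. Next row=LF[3]=4
  step 6: row=4, L[4]='q', prepend. Next row=LF[4]=5
Reversed output: qpppp$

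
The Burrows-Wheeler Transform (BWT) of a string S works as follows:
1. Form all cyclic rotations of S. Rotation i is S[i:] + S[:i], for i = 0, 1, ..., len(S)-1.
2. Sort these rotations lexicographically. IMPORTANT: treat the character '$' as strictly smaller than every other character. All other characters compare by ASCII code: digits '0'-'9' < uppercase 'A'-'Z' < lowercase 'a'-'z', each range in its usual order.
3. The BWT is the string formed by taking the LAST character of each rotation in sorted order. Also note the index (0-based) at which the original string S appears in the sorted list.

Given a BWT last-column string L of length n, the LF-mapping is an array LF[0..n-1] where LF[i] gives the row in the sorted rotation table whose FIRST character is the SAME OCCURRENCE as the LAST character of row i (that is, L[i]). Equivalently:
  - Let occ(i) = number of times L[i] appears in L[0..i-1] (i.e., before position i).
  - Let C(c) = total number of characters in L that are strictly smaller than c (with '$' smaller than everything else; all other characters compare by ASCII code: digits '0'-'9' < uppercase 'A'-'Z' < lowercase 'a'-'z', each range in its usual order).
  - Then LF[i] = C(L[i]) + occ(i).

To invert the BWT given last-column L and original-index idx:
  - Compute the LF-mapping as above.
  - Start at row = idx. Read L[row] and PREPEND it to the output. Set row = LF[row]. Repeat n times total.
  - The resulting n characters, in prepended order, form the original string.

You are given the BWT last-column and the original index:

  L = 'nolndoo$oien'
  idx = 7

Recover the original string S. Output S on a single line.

LF mapping: 5 8 4 6 1 9 10 0 11 3 2 7
Walk LF starting at row 7, prepending L[row]:
  step 1: row=7, L[7]='$', prepend. Next row=LF[7]=0
  step 2: row=0, L[0]='n', prepend. Next row=LF[0]=5
  step 3: row=5, L[5]='o', prepend. Next row=LF[5]=9
  step 4: row=9, L[9]='i', prepend. Next row=LF[9]=3
  step 5: row=3, L[3]='n', prepend. Next row=LF[3]=6
  step 6: row=6, L[6]='o', prepend. Next row=LF[6]=10
  step 7: row=10, L[10]='e', prepend. Next row=LF[10]=2
  step 8: row=2, L[2]='l', prepend. Next row=LF[2]=4
  step 9: row=4, L[4]='d', prepend. Next row=LF[4]=1
  step 10: row=1, L[1]='o', prepend. Next row=LF[1]=8
  step 11: row=8, L[8]='o', prepend. Next row=LF[8]=11
  step 12: row=11, L[11]='n', prepend. Next row=LF[11]=7
Reversed output: noodleonion$

Answer: noodleonion$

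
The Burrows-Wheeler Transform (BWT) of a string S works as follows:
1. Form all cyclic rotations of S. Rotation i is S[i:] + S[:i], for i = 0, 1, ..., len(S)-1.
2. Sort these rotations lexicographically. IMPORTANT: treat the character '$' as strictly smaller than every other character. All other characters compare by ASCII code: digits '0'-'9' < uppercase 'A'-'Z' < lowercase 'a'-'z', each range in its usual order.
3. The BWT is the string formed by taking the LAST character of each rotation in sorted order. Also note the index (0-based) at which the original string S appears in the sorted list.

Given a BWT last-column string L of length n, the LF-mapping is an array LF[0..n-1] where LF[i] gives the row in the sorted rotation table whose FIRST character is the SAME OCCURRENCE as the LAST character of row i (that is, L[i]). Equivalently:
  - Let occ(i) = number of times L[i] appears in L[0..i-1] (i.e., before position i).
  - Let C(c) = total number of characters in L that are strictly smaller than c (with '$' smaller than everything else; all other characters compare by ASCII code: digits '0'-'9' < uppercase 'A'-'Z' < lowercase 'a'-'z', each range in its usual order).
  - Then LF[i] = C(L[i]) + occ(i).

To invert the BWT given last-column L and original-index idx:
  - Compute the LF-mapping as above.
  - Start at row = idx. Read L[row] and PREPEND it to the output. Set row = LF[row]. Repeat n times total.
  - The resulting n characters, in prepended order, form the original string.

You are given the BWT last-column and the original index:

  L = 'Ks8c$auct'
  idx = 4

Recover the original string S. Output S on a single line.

LF mapping: 2 6 1 4 0 3 8 5 7
Walk LF starting at row 4, prepending L[row]:
  step 1: row=4, L[4]='$', prepend. Next row=LF[4]=0
  step 2: row=0, L[0]='K', prepend. Next row=LF[0]=2
  step 3: row=2, L[2]='8', prepend. Next row=LF[2]=1
  step 4: row=1, L[1]='s', prepend. Next row=LF[1]=6
  step 5: row=6, L[6]='u', prepend. Next row=LF[6]=8
  step 6: row=8, L[8]='t', prepend. Next row=LF[8]=7
  step 7: row=7, L[7]='c', prepend. Next row=LF[7]=5
  step 8: row=5, L[5]='a', prepend. Next row=LF[5]=3
  step 9: row=3, L[3]='c', prepend. Next row=LF[3]=4
Reversed output: cactus8K$

Answer: cactus8K$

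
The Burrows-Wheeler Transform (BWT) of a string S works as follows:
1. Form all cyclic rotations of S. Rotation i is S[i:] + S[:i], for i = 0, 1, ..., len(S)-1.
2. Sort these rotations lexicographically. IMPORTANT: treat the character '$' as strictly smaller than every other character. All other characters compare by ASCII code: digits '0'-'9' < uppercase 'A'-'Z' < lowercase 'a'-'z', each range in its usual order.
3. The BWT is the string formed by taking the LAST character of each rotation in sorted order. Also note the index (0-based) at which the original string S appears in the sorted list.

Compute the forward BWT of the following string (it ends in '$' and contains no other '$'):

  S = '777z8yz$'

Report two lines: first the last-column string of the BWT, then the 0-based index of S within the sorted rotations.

Answer: z$77z8y7
1

Derivation:
All 8 rotations (rotation i = S[i:]+S[:i]):
  rot[0] = 777z8yz$
  rot[1] = 77z8yz$7
  rot[2] = 7z8yz$77
  rot[3] = z8yz$777
  rot[4] = 8yz$777z
  rot[5] = yz$777z8
  rot[6] = z$777z8y
  rot[7] = $777z8yz
Sorted (with $ < everything):
  sorted[0] = $777z8yz  (last char: 'z')
  sorted[1] = 777z8yz$  (last char: '$')
  sorted[2] = 77z8yz$7  (last char: '7')
  sorted[3] = 7z8yz$77  (last char: '7')
  sorted[4] = 8yz$777z  (last char: 'z')
  sorted[5] = yz$777z8  (last char: '8')
  sorted[6] = z$777z8y  (last char: 'y')
  sorted[7] = z8yz$777  (last char: '7')
Last column: z$77z8y7
Original string S is at sorted index 1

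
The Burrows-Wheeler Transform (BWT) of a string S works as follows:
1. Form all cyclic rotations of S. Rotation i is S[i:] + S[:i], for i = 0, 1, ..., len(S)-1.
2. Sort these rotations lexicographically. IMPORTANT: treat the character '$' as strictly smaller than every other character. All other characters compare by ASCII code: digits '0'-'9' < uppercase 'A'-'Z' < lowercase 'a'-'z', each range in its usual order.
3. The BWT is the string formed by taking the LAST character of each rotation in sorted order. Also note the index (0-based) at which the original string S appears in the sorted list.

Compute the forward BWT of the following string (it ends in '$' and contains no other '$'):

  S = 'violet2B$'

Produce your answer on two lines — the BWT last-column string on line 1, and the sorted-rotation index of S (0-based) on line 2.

All 9 rotations (rotation i = S[i:]+S[:i]):
  rot[0] = violet2B$
  rot[1] = iolet2B$v
  rot[2] = olet2B$vi
  rot[3] = let2B$vio
  rot[4] = et2B$viol
  rot[5] = t2B$viole
  rot[6] = 2B$violet
  rot[7] = B$violet2
  rot[8] = $violet2B
Sorted (with $ < everything):
  sorted[0] = $violet2B  (last char: 'B')
  sorted[1] = 2B$violet  (last char: 't')
  sorted[2] = B$violet2  (last char: '2')
  sorted[3] = et2B$viol  (last char: 'l')
  sorted[4] = iolet2B$v  (last char: 'v')
  sorted[5] = let2B$vio  (last char: 'o')
  sorted[6] = olet2B$vi  (last char: 'i')
  sorted[7] = t2B$viole  (last char: 'e')
  sorted[8] = violet2B$  (last char: '$')
Last column: Bt2lvoie$
Original string S is at sorted index 8

Answer: Bt2lvoie$
8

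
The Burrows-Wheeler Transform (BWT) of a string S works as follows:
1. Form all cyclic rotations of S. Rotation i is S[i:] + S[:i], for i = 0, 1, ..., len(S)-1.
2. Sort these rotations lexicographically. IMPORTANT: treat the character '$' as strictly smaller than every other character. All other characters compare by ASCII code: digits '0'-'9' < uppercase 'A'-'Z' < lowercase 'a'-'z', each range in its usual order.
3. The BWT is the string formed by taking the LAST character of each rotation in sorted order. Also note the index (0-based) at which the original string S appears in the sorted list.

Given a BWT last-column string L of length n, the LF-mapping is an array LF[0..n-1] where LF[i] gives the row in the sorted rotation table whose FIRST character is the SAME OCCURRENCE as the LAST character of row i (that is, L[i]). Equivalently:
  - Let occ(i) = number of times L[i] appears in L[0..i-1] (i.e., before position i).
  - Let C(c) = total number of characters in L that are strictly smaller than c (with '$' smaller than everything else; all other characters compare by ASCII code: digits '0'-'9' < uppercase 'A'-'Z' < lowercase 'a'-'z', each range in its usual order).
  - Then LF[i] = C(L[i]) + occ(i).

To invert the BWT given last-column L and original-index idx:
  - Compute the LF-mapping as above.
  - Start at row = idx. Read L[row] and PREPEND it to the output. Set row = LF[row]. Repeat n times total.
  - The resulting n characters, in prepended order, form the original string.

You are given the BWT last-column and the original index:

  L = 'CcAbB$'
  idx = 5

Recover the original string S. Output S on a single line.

LF mapping: 3 5 1 4 2 0
Walk LF starting at row 5, prepending L[row]:
  step 1: row=5, L[5]='$', prepend. Next row=LF[5]=0
  step 2: row=0, L[0]='C', prepend. Next row=LF[0]=3
  step 3: row=3, L[3]='b', prepend. Next row=LF[3]=4
  step 4: row=4, L[4]='B', prepend. Next row=LF[4]=2
  step 5: row=2, L[2]='A', prepend. Next row=LF[2]=1
  step 6: row=1, L[1]='c', prepend. Next row=LF[1]=5
Reversed output: cABbC$

Answer: cABbC$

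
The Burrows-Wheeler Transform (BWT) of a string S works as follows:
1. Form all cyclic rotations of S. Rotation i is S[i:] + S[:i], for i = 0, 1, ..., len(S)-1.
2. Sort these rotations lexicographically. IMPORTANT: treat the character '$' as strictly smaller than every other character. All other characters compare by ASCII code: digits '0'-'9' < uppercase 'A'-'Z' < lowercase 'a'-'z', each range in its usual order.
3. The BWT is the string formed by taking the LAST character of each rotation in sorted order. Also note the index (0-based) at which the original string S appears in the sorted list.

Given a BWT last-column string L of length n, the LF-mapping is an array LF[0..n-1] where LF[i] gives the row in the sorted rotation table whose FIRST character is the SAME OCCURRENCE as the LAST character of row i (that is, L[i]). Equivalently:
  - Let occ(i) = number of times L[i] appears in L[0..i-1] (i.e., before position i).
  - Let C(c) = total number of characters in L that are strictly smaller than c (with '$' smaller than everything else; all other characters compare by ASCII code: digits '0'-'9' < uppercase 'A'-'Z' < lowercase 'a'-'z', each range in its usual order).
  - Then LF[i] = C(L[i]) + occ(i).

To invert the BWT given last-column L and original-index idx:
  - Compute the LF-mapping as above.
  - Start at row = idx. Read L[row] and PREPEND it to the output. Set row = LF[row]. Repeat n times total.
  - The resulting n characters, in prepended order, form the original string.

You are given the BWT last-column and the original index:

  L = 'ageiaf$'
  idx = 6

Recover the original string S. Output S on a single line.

LF mapping: 1 5 3 6 2 4 0
Walk LF starting at row 6, prepending L[row]:
  step 1: row=6, L[6]='$', prepend. Next row=LF[6]=0
  step 2: row=0, L[0]='a', prepend. Next row=LF[0]=1
  step 3: row=1, L[1]='g', prepend. Next row=LF[1]=5
  step 4: row=5, L[5]='f', prepend. Next row=LF[5]=4
  step 5: row=4, L[4]='a', prepend. Next row=LF[4]=2
  step 6: row=2, L[2]='e', prepend. Next row=LF[2]=3
  step 7: row=3, L[3]='i', prepend. Next row=LF[3]=6
Reversed output: ieafga$

Answer: ieafga$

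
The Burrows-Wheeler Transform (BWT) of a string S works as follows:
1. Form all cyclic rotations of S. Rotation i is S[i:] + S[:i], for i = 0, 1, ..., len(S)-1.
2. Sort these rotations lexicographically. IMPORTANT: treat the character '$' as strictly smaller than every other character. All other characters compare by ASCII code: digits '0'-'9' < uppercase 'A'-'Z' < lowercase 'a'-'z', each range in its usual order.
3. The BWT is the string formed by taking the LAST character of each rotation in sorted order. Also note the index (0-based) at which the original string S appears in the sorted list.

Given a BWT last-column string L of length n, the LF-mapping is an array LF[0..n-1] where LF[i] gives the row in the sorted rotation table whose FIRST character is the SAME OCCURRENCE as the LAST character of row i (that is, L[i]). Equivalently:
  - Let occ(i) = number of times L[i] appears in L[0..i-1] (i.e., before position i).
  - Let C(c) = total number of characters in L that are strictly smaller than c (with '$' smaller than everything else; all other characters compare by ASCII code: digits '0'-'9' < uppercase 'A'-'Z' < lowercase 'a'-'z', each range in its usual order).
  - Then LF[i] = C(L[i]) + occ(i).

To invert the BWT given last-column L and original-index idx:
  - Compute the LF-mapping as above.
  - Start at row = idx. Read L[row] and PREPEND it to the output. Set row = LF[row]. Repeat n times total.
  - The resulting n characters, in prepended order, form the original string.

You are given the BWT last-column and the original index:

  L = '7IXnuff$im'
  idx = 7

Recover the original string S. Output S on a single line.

LF mapping: 1 2 3 8 9 4 5 0 6 7
Walk LF starting at row 7, prepending L[row]:
  step 1: row=7, L[7]='$', prepend. Next row=LF[7]=0
  step 2: row=0, L[0]='7', prepend. Next row=LF[0]=1
  step 3: row=1, L[1]='I', prepend. Next row=LF[1]=2
  step 4: row=2, L[2]='X', prepend. Next row=LF[2]=3
  step 5: row=3, L[3]='n', prepend. Next row=LF[3]=8
  step 6: row=8, L[8]='i', prepend. Next row=LF[8]=6
  step 7: row=6, L[6]='f', prepend. Next row=LF[6]=5
  step 8: row=5, L[5]='f', prepend. Next row=LF[5]=4
  step 9: row=4, L[4]='u', prepend. Next row=LF[4]=9
  step 10: row=9, L[9]='m', prepend. Next row=LF[9]=7
Reversed output: muffinXI7$

Answer: muffinXI7$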